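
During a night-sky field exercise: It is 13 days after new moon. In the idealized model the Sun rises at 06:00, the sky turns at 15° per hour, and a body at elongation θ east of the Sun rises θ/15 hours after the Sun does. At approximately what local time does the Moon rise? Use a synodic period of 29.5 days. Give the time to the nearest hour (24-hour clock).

17:00

Phase angle: θ = 360°·(13 d)/(29.5 d) = 158.6°.
The Moon trails the Sun by θ/15 = 158.6/15 ≈ 10.58 hours.
06:00 + 10.58 h ≈ 16:35 → 17:00 to the nearest hour.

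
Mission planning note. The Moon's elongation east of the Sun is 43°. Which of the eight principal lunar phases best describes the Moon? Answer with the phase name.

waxing crescent

The waxing crescent sector spans roughly 22°–68°; 43° falls inside it.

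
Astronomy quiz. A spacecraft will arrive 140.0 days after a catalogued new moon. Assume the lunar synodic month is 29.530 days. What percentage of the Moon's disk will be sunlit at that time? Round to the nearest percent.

140.0 d spans 4 complete synodic months (4 × 29.530 = 118.12 d) plus 21.88 d.
The Moon has covered 21.88/29.530 of its cycle, so θ ≈ 360° × 21.88/29.530 = 266.7°.
With cos θ = (-0.057), the lit fraction is (1 − (-0.057))/2 ≈ 0.528, so 53%.

53%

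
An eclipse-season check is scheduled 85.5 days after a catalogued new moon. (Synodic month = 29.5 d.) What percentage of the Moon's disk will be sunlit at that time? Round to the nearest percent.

10%

Reduce mod P: 85.5 − 2×29.5 = 26.50 d into the current lunation.
Elongation θ = 360° × 26.50/29.5 ≈ 323.4°.
Illuminated fraction = (1 − cos 323.4°)/2 = (1 − 0.803)/2 ≈ 0.099, so 10%.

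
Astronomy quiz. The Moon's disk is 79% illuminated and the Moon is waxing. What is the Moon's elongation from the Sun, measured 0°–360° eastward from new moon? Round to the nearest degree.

Invert f = (1 − cos θ)/2 to get cos θ = 1 − 2(0.79) = -0.580, hence θ₀ = arccos -0.580 = 125.5°.
The Moon is waxing (0°–180°), so θ = 125.5° directly.

125°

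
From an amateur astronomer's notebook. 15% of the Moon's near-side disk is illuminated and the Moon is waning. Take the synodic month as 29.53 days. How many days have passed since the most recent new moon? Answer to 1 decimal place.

25.8 days

Invert f = (1 − cos θ)/2 to get cos θ = 1 − 2(0.15) = 0.700, hence θ₀ = arccos 0.700 = 45.6°.
A waning Moon lies in 180°–360°, so θ = 360° − 45.6° = 314.4°.
At 360°/29.53 d per day, 314.4° corresponds to 25.79 days.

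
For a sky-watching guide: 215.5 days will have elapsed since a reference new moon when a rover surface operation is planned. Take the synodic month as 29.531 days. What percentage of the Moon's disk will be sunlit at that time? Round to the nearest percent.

215.5 d spans 7 complete synodic months (7 × 29.531 = 206.72 d) plus 8.78 d.
The Moon has covered 8.78/29.531 of its cycle, so θ ≈ 360° × 8.78/29.531 = 107.1°.
cos 107.1° = (-0.294), so f = (1 − (-0.294))/2 = 0.647, so 65%.

65%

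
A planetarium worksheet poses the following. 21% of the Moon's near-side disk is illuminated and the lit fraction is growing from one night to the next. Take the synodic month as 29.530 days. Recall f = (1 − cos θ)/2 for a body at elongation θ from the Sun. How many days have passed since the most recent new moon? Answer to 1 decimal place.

From f = (1 − cos θ)/2: cos θ = 1 − 2×0.21 = 0.580; arccos → 54.5°.
The Moon is waxing (0°–180°), so θ = 54.5° directly.
At 360°/29.530 d per day, 54.5° corresponds to 4.47 days.

4.5 days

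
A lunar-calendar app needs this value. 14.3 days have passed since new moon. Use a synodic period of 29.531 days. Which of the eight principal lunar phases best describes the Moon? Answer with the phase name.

full moon

θ ≈ 360° × 14.3/29.531 = 174°, which falls in the full moon sector.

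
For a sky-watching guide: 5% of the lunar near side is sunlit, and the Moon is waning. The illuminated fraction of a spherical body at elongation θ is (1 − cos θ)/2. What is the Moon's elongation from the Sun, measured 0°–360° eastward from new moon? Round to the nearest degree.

cos θ = 1 − 2f = 0.900, giving a principal value of 25.8°.
Waning ⇒ past full, so θ = 360° − 25.8° = 334.2°.

334°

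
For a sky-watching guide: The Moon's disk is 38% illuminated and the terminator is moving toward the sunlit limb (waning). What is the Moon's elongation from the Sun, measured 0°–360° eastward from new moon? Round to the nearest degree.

284°

cos θ = 1 − 2f = 0.240, giving a principal value of 76.1°.
A waning Moon lies in 180°–360°, so θ = 360° − 76.1° = 283.9°.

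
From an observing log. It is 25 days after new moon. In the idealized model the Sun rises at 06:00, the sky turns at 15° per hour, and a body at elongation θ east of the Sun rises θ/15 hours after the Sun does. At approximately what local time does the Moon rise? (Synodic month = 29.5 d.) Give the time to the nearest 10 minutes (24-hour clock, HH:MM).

Phase angle: θ = 360°·(25 d)/(29.5 d) = 305.1°.
The Moon trails the Sun by θ/15 = 305.1/15 ≈ 20.34 hours.
06:00 + 20.339 h ≈ 02:20 → 02:20 to the nearest ten minutes.

02:20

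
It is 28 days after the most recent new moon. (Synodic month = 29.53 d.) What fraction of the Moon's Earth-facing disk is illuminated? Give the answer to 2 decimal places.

0.03

Elongation θ = 360° × 28/29.53 ≈ 341.3°.
With cos θ = 0.947, the lit fraction is (1 − 0.947)/2 ≈ 0.026.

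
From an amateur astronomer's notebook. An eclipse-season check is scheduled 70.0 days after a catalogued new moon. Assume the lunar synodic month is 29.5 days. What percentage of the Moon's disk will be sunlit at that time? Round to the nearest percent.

85%

Reduce mod P: 70.0 − 2×29.5 = 11.00 d into the current lunation.
Phase angle: θ = 360°·(11.00 d)/(29.5 d) = 134.2°.
Illuminated fraction = (1 − cos 134.2°)/2 = (1 − (-0.698))/2 ≈ 0.849, so 85%.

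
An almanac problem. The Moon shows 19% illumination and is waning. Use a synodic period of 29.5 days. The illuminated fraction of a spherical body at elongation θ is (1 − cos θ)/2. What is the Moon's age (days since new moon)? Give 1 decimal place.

25.3 days

Invert f = (1 − cos θ)/2 to get cos θ = 1 − 2(0.19) = 0.620, hence θ₀ = arccos 0.620 = 51.7°.
Waning ⇒ past full, so θ = 360° − 51.7° = 308.3°.
At 360°/29.5 d per day, 308.3° corresponds to 25.26 days.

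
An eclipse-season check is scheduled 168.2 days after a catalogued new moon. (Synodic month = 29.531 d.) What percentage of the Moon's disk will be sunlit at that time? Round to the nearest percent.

168.2/29.531 = 5.696 lunations, so 5 complete cycles and 20.54 d into the next.
The Moon has covered 20.54/29.531 of its cycle, so θ ≈ 360° × 20.54/29.531 = 250.5°.
With cos θ = (-0.335), the lit fraction is (1 − (-0.335))/2 ≈ 0.667, so 67%.

67%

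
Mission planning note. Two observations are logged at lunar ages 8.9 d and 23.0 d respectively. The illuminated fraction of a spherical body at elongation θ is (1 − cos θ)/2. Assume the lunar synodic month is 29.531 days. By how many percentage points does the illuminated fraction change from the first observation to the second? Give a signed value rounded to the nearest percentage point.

θ₁ = 360° × 8.9/29.531 = 108.5°, f₁ = (1 − cos θ₁)/2 = 0.659.
θ₂ = 360° × 23.0/29.531 = 280.4°, f₂ = (1 − cos θ₂)/2 = 0.410.
Change = f₂ − f₁ = -0.249 → -25 percentage points.

-25 pp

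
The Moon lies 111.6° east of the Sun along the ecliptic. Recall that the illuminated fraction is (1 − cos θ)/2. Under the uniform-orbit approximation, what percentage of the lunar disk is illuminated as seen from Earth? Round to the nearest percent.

cos 111.6° = (-0.368), so f = (1 − (-0.368))/2 = 0.684, i.e. 68%.

68%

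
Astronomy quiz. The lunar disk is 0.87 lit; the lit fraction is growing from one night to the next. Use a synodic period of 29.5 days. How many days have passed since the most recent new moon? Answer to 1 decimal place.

Invert f = (1 − cos θ)/2 to get cos θ = 1 − 2(0.87) = -0.740, hence θ₀ = arccos -0.740 = 137.7°.
Before full moon the principal value applies: θ = 137.7°.
That fraction of the synodic month is 137.7/360 × 29.5 d ≈ 11.29 d.

11.3 days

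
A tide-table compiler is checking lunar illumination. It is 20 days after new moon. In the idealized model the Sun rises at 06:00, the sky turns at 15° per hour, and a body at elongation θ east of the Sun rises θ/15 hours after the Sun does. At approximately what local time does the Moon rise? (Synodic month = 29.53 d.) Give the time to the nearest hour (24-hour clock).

22:00

Elongation θ = 360° × 20/29.53 ≈ 243.8°.
The Moon trails the Sun by θ/15 = 243.8/15 ≈ 16.25 hours.
06:00 + 16.25 h ≈ 22:15 → 22:00 to the nearest hour.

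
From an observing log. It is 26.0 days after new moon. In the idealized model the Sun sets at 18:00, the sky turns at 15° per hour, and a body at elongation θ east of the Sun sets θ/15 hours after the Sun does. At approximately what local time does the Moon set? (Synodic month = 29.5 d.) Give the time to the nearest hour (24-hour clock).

Phase angle: θ = 360°·(26.0 d)/(29.5 d) = 317.3°.
At 15° of sky rotation per hour, 317.3° corresponds to a 21.15 h lag.
18:00 + 21.15 h ≈ 15:09 → 15:00 to the nearest hour.

15:00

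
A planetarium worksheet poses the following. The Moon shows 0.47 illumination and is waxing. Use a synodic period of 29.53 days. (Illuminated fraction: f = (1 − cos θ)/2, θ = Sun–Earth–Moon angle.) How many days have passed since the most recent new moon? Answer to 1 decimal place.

7.1 days

From f = (1 − cos θ)/2: cos θ = 1 − 2×0.47 = 0.060; arccos → 86.6°.
The Moon is waxing (0°–180°), so θ = 86.6° directly.
Age = 29.53 × 86.6°/360° ≈ 7.10 days.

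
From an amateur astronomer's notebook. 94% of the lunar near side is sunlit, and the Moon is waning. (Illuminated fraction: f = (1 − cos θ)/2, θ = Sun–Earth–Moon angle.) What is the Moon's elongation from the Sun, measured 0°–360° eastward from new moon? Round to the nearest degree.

208°

Invert f = (1 − cos θ)/2 to get cos θ = 1 − 2(0.94) = -0.880, hence θ₀ = arccos -0.880 = 151.6°.
A waning Moon lies in 180°–360°, so θ = 360° − 151.6° = 208.4°.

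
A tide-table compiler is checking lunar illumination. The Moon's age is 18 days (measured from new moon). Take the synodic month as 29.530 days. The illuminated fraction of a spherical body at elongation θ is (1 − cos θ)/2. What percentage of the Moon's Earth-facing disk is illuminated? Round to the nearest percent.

The Moon has covered 18/29.530 of its cycle, so θ ≈ 360° × 18/29.530 = 219.4°.
cos 219.4° = (-0.772), so f = (1 − (-0.772))/2 = 0.886, so 89%.

89%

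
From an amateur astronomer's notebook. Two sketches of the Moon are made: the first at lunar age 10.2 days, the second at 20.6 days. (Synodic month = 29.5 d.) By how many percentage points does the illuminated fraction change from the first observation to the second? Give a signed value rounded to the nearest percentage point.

θ₁ = 360° × 10.2/29.5 = 124.5°, f₁ = (1 − cos θ₁)/2 = 0.783.
θ₂ = 360° × 20.6/29.5 = 251.4°, f₂ = (1 − cos θ₂)/2 = 0.660.
Change = f₂ − f₁ = -0.123 → -12 percentage points.

-12 percentage points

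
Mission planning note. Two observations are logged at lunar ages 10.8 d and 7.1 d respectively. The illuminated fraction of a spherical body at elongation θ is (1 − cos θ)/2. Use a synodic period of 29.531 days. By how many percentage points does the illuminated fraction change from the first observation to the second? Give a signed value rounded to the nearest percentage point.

First observation: θ = 360°·10.8/29.531 = 131.7°, so f = 0.832.
Second observation: θ = 86.6°, f = 0.470.
Δf = 0.470 − 0.832 = -0.362, i.e. -36 pp.

-36 percentage points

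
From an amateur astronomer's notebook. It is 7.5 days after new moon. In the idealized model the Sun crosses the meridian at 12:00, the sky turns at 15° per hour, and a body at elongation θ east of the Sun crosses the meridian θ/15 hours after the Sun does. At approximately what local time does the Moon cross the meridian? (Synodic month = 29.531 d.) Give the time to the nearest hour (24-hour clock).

18:00

Elongation θ = 360° × 7.5/29.531 ≈ 91.4°.
Delay after the Sun = 91.4° / (15°/h) ≈ 6.10 h.
12:00 + 6.10 h ≈ 18:06 → 18:00 to the nearest hour.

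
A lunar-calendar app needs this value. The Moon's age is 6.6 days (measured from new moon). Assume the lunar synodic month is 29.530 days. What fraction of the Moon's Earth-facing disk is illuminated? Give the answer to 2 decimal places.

0.42

Elongation θ = 360° × 6.6/29.530 ≈ 80.5°.
Illuminated fraction = (1 − cos 80.5°)/2 = (1 − 0.166)/2 ≈ 0.417.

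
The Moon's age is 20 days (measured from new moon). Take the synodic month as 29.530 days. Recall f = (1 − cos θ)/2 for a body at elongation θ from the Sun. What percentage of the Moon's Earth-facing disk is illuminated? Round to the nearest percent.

Phase angle: θ = 360°·(20 d)/(29.530 d) = 243.8°.
With cos θ = (-0.441), the lit fraction is (1 − (-0.441))/2 ≈ 0.721, so 72%.

72%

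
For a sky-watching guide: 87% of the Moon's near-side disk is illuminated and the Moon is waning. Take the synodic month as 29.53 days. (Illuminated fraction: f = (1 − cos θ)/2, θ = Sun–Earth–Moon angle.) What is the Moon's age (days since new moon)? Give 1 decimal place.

Invert f = (1 − cos θ)/2 to get cos θ = 1 − 2(0.87) = -0.740, hence θ₀ = arccos -0.740 = 137.7°.
A waning Moon lies in 180°–360°, so θ = 360° − 137.7° = 222.3°.
That fraction of the synodic month is 222.3/360 × 29.53 d ≈ 18.23 d.

18.2 days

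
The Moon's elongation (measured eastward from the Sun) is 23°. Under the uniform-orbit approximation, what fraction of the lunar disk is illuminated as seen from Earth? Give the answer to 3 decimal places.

f = (1 − cos 23°)/2 = (1 − 0.921)/2 ≈ 0.040.

0.040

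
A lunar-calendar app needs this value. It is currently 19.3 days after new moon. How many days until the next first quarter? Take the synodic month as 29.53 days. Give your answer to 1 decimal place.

17.6 days

First quarter occurs at elongation 90°, i.e. at age 29.53 × 90/360 = 7.383 d.
Already past this cycle's first quarter; the next is at 7.383 + 29.53 = 36.913 d, so 36.913 − 19.3 = 17.613 days.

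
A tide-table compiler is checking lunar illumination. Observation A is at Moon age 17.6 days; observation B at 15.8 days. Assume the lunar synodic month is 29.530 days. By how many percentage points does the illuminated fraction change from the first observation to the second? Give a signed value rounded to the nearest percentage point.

First observation: θ = 360°·17.6/29.530 = 214.6°, so f = 0.912.
Second observation: θ = 192.6°, f = 0.988.
Δf = 0.988 − 0.912 = +0.076, i.e. +8 pp.

+8 pp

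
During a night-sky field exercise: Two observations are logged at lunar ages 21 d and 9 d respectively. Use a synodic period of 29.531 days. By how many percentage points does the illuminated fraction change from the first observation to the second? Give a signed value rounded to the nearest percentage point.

+5 pp

θ₁ = 360° × 21/29.531 = 256.0°, f₁ = (1 − cos θ₁)/2 = 0.621.
θ₂ = 360° × 9/29.531 = 109.7°, f₂ = (1 − cos θ₂)/2 = 0.669.
Change = f₂ − f₁ = +0.048 → +5 percentage points.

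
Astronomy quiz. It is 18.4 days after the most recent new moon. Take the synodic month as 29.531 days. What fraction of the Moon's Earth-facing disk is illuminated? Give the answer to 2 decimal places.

The Moon has covered 18.4/29.531 of its cycle, so θ ≈ 360° × 18.4/29.531 = 224.3°.
Illuminated fraction = (1 − cos 224.3°)/2 = (1 − (-0.716))/2 ≈ 0.858.

0.86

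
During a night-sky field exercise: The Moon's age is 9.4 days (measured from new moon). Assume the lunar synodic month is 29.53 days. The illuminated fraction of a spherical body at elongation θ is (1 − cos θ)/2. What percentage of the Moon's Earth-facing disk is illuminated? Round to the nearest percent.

The Moon has covered 9.4/29.53 of its cycle, so θ ≈ 360° × 9.4/29.53 = 114.6°.
cos 114.6° = (-0.416), so f = (1 − (-0.416))/2 = 0.708, so 71%.

71%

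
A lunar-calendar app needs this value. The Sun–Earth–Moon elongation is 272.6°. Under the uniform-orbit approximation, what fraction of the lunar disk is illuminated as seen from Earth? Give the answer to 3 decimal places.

0.477

cos 272.6° = 0.045, so f = (1 − 0.045)/2 = 0.477.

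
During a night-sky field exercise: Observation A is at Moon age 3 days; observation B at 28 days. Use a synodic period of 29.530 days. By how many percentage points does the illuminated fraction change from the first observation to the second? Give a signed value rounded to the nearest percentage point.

-7 percentage points

First observation: θ = 360°·3/29.530 = 36.6°, so f = 0.098.
Second observation: θ = 341.3°, f = 0.026.
Δf = 0.026 − 0.098 = -0.072, i.e. -7 pp.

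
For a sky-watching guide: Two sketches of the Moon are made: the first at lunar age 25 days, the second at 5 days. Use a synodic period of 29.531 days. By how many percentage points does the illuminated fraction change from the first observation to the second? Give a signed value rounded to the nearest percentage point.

First observation: θ = 360°·25/29.531 = 304.8°, so f = 0.215.
Second observation: θ = 61.0°, f = 0.257.
Δf = 0.257 − 0.215 = +0.042, i.e. +4 pp.

+4 pp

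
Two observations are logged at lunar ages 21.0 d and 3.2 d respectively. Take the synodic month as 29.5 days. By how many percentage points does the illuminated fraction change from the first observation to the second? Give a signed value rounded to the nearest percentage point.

θ₁ = 360° × 21.0/29.5 = 256.3°, f₁ = (1 − cos θ₁)/2 = 0.619.
θ₂ = 360° × 3.2/29.5 = 39.1°, f₂ = (1 − cos θ₂)/2 = 0.112.
Change = f₂ − f₁ = -0.507 → -51 percentage points.

-51 percentage points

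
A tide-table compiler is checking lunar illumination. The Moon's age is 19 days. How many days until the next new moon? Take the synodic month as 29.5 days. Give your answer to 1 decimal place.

The next new moon completes the synodic month: 29.5 − 19 = 10.500 days.

10.5 days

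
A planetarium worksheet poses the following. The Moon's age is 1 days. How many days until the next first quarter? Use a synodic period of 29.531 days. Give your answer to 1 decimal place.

First quarter is 0.25 of the way through the cycle: age 0.25 × 29.531 = 7.383 d.
That is 7.383 − 1 = 6.383 days ahead.

6.4 days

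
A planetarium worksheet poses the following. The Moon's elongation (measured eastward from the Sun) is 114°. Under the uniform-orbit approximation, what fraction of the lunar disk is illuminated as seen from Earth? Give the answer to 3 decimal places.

0.703

cos 114° = (-0.407), so f = (1 − (-0.407))/2 = 0.703.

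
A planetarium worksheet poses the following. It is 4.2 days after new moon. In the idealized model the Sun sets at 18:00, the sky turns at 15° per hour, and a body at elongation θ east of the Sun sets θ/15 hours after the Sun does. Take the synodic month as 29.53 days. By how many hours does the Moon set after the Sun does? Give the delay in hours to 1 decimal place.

Elongation θ = 360° × 4.2/29.53 ≈ 51.2°.
Delay after the Sun = 51.2° / (15°/h) ≈ 3.41 h.
So the Moon sets 3.41 h after the Sun.

3.4 h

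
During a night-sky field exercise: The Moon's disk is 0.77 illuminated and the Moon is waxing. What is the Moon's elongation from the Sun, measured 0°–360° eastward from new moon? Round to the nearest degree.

123°

Invert f = (1 − cos θ)/2 to get cos θ = 1 − 2(0.77) = -0.540, hence θ₀ = arccos -0.540 = 122.7°.
The Moon is waxing (0°–180°), so θ = 122.7° directly.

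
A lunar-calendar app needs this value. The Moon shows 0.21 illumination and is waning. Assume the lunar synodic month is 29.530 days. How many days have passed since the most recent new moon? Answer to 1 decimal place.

25.1 days

Invert f = (1 − cos θ)/2 to get cos θ = 1 − 2(0.21) = 0.580, hence θ₀ = arccos 0.580 = 54.5°.
Waning ⇒ past full, so θ = 360° − 54.5° = 305.5°.
Age = 29.530 × 305.5°/360° ≈ 25.06 days.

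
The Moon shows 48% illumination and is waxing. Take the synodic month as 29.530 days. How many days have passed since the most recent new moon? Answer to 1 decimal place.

7.2 days

cos θ = 1 − 2f = 0.040, giving a principal value of 87.7°.
Waxing ⇒ before full, so θ = 87.7°.
That fraction of the synodic month is 87.7/360 × 29.530 d ≈ 7.19 d.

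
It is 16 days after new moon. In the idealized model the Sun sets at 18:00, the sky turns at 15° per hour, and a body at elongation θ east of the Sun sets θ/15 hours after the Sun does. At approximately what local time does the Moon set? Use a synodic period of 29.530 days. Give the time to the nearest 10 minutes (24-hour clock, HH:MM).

07:00

Elongation θ = 360° × 16/29.530 ≈ 195.1°.
The Moon trails the Sun by θ/15 = 195.1/15 ≈ 13.00 hours.
18:00 + 13.004 h ≈ 07:00 → 07:00 to the nearest ten minutes.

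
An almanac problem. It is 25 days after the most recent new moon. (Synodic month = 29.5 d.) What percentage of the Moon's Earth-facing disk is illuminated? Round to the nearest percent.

21%

Phase angle: θ = 360°·(25 d)/(29.5 d) = 305.1°.
Illuminated fraction = (1 − cos 305.1°)/2 = (1 − 0.575)/2 ≈ 0.213, so 21%.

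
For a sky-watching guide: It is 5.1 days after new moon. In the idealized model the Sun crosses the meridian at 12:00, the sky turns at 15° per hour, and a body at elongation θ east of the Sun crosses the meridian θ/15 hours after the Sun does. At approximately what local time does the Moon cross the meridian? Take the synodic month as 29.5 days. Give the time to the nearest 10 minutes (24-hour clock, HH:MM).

Phase angle: θ = 360°·(5.1 d)/(29.5 d) = 62.2°.
The Moon trails the Sun by θ/15 = 62.2/15 ≈ 4.15 hours.
12:00 + 4.149 h ≈ 16:09 → 16:10 to the nearest ten minutes.

16:10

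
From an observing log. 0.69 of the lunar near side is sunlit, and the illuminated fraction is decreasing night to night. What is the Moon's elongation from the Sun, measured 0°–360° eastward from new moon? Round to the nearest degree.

248°

From f = (1 − cos θ)/2: cos θ = 1 − 2×0.69 = -0.380; arccos → 112.3°.
Waning ⇒ past full, so θ = 360° − 112.3° = 247.7°.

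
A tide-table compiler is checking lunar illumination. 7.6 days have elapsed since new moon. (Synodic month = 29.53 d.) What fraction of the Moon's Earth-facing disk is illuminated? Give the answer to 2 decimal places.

0.52

The Moon has covered 7.6/29.53 of its cycle, so θ ≈ 360° × 7.6/29.53 = 92.7°.
Illuminated fraction = (1 − cos 92.7°)/2 = (1 − (-0.046))/2 ≈ 0.523.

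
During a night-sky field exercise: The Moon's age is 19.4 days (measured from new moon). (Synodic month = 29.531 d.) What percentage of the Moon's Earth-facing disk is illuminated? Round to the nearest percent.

78%

The Moon has covered 19.4/29.531 of its cycle, so θ ≈ 360° × 19.4/29.531 = 236.5°.
Illuminated fraction = (1 − cos 236.5°)/2 = (1 − (-0.552))/2 ≈ 0.776, so 78%.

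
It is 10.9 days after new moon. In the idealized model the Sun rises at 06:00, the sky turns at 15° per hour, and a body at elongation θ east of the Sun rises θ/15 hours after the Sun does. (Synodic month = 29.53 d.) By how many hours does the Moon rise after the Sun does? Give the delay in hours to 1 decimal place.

Phase angle: θ = 360°·(10.9 d)/(29.53 d) = 132.9°.
Delay after the Sun = 132.9° / (15°/h) ≈ 8.86 h.
So the Moon rises 8.86 h after the Sun.

8.9 h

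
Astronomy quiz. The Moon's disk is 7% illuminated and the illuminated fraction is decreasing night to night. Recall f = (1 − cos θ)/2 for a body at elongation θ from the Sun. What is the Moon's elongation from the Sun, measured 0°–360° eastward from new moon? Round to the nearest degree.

329°

From f = (1 − cos θ)/2: cos θ = 1 − 2×0.07 = 0.860; arccos → 30.7°.
Waning ⇒ past full, so θ = 360° − 30.7° = 329.3°.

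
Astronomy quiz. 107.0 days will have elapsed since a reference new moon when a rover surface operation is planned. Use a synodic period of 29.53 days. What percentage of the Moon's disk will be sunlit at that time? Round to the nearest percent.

86%

107.0/29.53 = 3.623 lunations, so 3 complete cycles and 18.41 d into the next.
Elongation θ = 360° × 18.41/29.53 ≈ 224.4°.
With cos θ = (-0.714), the lit fraction is (1 − (-0.714))/2 ≈ 0.857, so 86%.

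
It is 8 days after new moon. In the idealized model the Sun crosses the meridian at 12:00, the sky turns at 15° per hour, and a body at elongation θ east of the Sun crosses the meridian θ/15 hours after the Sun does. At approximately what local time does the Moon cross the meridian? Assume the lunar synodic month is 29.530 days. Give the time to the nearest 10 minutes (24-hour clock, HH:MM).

18:30

Elongation θ = 360° × 8/29.530 ≈ 97.5°.
At 15° of sky rotation per hour, 97.5° corresponds to a 6.50 h lag.
12:00 + 6.502 h ≈ 18:30 → 18:30 to the nearest ten minutes.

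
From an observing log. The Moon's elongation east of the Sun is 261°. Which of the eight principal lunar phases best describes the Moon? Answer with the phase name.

last quarter

261° lies in the last quarter sector of the 8-phase cycle.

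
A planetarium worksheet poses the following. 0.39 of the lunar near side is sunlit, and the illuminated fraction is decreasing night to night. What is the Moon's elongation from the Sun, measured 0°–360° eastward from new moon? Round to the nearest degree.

cos θ = 1 − 2f = 0.220, giving a principal value of 77.3°.
A waning Moon lies in 180°–360°, so θ = 360° − 77.3° = 282.7°.

283°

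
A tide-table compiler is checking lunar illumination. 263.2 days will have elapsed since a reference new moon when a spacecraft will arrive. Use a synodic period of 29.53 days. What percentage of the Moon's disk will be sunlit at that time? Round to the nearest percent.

Reduce mod P: 263.2 − 8×29.53 = 26.96 d into the current lunation.
Phase angle: θ = 360°·(26.96 d)/(29.53 d) = 328.7°.
Illuminated fraction = (1 − cos 328.7°)/2 = (1 − 0.854)/2 ≈ 0.073, so 7%.

7%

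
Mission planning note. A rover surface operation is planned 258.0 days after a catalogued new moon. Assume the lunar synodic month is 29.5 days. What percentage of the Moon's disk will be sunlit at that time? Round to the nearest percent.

258.0/29.5 = 8.746 lunations, so 8 complete cycles and 22.00 d into the next.
Elongation θ = 360° × 22.00/29.5 ≈ 268.5°.
With cos θ = (-0.027), the lit fraction is (1 − (-0.027))/2 ≈ 0.513, so 51%.

51%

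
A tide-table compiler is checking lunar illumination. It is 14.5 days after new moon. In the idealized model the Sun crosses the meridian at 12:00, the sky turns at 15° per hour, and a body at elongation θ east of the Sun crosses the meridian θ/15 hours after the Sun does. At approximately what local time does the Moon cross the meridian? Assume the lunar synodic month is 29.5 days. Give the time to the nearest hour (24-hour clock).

00:00

The Moon has covered 14.5/29.5 of its cycle, so θ ≈ 360° × 14.5/29.5 = 176.9°.
At 15° of sky rotation per hour, 176.9° corresponds to a 11.80 h lag.
12:00 + 11.80 h ≈ 23:48 → 00:00 to the nearest hour.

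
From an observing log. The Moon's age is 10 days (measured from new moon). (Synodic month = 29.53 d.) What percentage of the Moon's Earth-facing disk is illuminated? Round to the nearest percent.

The Moon has covered 10/29.53 of its cycle, so θ ≈ 360° × 10/29.53 = 121.9°.
cos 121.9° = (-0.529), so f = (1 − (-0.529))/2 = 0.764, so 76%.

76%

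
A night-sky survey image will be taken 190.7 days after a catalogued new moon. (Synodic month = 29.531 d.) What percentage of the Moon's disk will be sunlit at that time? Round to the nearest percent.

98%

Reduce mod P: 190.7 − 6×29.531 = 13.51 d into the current lunation.
Elongation θ = 360° × 13.51/29.531 ≈ 164.7°.
With cos θ = (-0.965), the lit fraction is (1 − (-0.965))/2 ≈ 0.982, so 98%.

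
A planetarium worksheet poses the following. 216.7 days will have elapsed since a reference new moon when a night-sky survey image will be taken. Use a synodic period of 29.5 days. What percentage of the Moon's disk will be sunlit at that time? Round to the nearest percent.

78%

216.7 d spans 7 complete synodic months (7 × 29.5 = 206.50 d) plus 10.20 d.
The Moon has covered 10.20/29.5 of its cycle, so θ ≈ 360° × 10.20/29.5 = 124.5°.
With cos θ = (-0.566), the lit fraction is (1 − (-0.566))/2 ≈ 0.783, so 78%.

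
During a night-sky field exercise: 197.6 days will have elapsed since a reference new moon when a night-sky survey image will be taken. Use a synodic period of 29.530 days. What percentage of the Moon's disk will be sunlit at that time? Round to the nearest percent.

68%

Reduce mod P: 197.6 − 6×29.530 = 20.42 d into the current lunation.
Elongation θ = 360° × 20.42/29.530 ≈ 248.9°.
With cos θ = (-0.359), the lit fraction is (1 − (-0.359))/2 ≈ 0.680, so 68%.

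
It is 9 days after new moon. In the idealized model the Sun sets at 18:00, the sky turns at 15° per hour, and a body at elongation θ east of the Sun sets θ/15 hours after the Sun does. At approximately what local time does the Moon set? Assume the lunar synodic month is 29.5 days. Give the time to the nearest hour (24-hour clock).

01:00

Elongation θ = 360° × 9/29.5 ≈ 109.8°.
The Moon trails the Sun by θ/15 = 109.8/15 ≈ 7.32 hours.
18:00 + 7.32 h ≈ 01:19 → 01:00 to the nearest hour.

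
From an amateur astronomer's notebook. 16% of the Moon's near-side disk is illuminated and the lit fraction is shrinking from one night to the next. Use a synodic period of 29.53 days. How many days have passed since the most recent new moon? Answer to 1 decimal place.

25.7 days

Invert f = (1 − cos θ)/2 to get cos θ = 1 − 2(0.16) = 0.680, hence θ₀ = arccos 0.680 = 47.2°.
A waning Moon lies in 180°–360°, so θ = 360° − 47.2° = 312.8°.
Age = 29.53 × 312.8°/360° ≈ 25.66 days.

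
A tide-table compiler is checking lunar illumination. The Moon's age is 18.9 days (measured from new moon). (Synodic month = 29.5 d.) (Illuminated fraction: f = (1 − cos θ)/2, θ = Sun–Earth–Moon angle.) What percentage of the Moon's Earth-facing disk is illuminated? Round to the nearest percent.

82%

Elongation θ = 360° × 18.9/29.5 ≈ 230.6°.
With cos θ = (-0.634), the lit fraction is (1 − (-0.634))/2 ≈ 0.817, so 82%.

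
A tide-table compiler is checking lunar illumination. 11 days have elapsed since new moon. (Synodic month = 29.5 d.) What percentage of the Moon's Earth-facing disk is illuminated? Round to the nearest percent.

85%

Elongation θ = 360° × 11/29.5 ≈ 134.2°.
Illuminated fraction = (1 − cos 134.2°)/2 = (1 − (-0.698))/2 ≈ 0.849, so 85%.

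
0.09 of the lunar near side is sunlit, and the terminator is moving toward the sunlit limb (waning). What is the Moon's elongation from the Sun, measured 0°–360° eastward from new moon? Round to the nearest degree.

cos θ = 1 − 2f = 0.820, giving a principal value of 34.9°.
A waning Moon lies in 180°–360°, so θ = 360° − 34.9° = 325.1°.

325°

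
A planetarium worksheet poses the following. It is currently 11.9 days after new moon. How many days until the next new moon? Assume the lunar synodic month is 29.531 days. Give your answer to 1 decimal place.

17.6 days

The next new moon completes the synodic month: 29.531 − 11.9 = 17.631 days.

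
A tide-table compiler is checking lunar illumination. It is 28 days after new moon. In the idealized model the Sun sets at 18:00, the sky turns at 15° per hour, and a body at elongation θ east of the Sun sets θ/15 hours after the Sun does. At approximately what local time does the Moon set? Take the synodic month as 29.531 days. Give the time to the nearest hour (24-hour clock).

Elongation θ = 360° × 28/29.531 ≈ 341.3°.
Delay after the Sun = 341.3° / (15°/h) ≈ 22.76 h.
18:00 + 22.76 h ≈ 16:45 → 17:00 to the nearest hour.

17:00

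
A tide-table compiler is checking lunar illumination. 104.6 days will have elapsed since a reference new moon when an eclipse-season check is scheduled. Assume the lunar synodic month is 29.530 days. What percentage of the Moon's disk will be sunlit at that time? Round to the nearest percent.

98%

104.6/29.530 = 3.542 lunations, so 3 complete cycles and 16.01 d into the next.
Phase angle: θ = 360°·(16.01 d)/(29.530 d) = 195.2°.
Illuminated fraction = (1 − cos 195.2°)/2 = (1 − (-0.965))/2 ≈ 0.983, so 98%.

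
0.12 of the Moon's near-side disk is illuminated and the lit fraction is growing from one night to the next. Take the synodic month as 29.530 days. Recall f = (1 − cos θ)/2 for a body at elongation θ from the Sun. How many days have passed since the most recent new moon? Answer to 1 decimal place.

cos θ = 1 − 2f = 0.760, giving a principal value of 40.5°.
Before full moon the principal value applies: θ = 40.5°.
Age = 29.530 × 40.5°/360° ≈ 3.33 days.

3.3 days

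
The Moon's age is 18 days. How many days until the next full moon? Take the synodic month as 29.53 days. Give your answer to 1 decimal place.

26.3 days

Full moon occurs at elongation 180°, i.e. at age 29.53 × 180/360 = 14.765 d.
This lunation's full moon (14.765 d) has passed, so add one period: 44.295 − 18 = 26.295 days.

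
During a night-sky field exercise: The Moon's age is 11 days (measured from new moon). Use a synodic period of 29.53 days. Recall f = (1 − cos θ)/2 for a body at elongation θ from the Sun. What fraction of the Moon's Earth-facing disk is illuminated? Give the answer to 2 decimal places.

0.85

Phase angle: θ = 360°·(11 d)/(29.53 d) = 134.1°.
With cos θ = (-0.696), the lit fraction is (1 − (-0.696))/2 ≈ 0.848.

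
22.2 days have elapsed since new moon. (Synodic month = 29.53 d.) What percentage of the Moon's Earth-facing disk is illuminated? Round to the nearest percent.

49%

The Moon has covered 22.2/29.53 of its cycle, so θ ≈ 360° × 22.2/29.53 = 270.6°.
With cos θ = 0.011, the lit fraction is (1 − 0.011)/2 ≈ 0.494, so 49%.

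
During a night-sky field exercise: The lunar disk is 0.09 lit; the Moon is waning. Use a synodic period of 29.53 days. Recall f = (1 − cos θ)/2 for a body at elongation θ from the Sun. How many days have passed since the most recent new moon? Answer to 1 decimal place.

26.7 days

Invert f = (1 − cos θ)/2 to get cos θ = 1 − 2(0.09) = 0.820, hence θ₀ = arccos 0.820 = 34.9°.
Since the Moon is past full (waning), take the reflex angle: θ = 360° − 34.9° = 325.1°.
Age = 29.53 × 325.1°/360° ≈ 26.67 days.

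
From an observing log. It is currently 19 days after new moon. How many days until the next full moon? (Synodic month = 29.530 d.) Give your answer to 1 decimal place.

Full moon is 0.5 of the way through the cycle: age 0.5 × 29.530 = 14.765 d.
Already past this cycle's full moon; the next is at 14.765 + 29.530 = 44.295 d, so 44.295 − 19 = 25.295 days.

25.3 days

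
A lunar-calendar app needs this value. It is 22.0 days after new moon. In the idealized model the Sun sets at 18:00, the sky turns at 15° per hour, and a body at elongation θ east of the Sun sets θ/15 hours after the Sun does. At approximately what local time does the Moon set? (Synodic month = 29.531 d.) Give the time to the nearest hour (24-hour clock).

12:00

The Moon has covered 22.0/29.531 of its cycle, so θ ≈ 360° × 22.0/29.531 = 268.2°.
The Moon trails the Sun by θ/15 = 268.2/15 ≈ 17.88 hours.
18:00 + 17.88 h ≈ 11:53 → 12:00 to the nearest hour.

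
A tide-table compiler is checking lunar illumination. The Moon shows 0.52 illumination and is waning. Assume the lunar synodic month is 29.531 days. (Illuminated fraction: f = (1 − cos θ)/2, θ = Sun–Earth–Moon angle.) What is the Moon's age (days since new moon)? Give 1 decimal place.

22.0 days

Invert f = (1 − cos θ)/2 to get cos θ = 1 − 2(0.52) = -0.040, hence θ₀ = arccos -0.040 = 92.3°.
A waning Moon lies in 180°–360°, so θ = 360° − 92.3° = 267.7°.
Age = 29.531 × 267.7°/360° ≈ 21.96 days.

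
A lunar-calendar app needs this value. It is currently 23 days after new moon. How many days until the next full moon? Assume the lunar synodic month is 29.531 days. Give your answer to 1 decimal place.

21.3 days

Full moon is 0.5 of the way through the cycle: age 0.5 × 29.531 = 14.765 d.
Already past this cycle's full moon; the next is at 14.765 + 29.531 = 44.296 d, so 44.296 − 23 = 21.296 days.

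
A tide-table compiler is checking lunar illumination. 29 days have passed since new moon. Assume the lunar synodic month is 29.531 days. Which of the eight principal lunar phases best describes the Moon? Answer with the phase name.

At 29/29.531 of the cycle, θ ≈ 354° — the new moon range.

new moon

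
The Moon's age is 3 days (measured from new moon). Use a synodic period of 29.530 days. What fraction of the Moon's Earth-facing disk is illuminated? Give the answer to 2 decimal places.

Elongation θ = 360° × 3/29.530 ≈ 36.6°.
cos 36.6° = 0.803, so f = (1 − 0.803)/2 = 0.098.

0.10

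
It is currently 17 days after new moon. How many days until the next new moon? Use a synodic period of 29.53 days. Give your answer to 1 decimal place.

12.5 days

The next new moon completes the synodic month: 29.53 − 17 = 12.530 days.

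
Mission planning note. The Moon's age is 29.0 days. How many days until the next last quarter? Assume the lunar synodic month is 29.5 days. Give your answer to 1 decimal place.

22.6 days

Last quarter is 0.75 of the way through the cycle: age 0.75 × 29.5 = 22.125 d.
This lunation's last quarter (22.125 d) has passed, so add one period: 51.625 − 29.0 = 22.625 days.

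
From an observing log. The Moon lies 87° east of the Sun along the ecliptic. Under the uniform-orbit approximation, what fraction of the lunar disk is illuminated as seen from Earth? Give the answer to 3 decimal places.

f = (1 − cos 87°)/2 = (1 − 0.052)/2 ≈ 0.474.

0.474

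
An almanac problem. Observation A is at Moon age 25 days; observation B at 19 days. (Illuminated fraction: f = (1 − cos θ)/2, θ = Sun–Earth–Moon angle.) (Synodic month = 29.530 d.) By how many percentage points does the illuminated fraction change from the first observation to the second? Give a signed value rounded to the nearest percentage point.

+60 pp

θ₁ = 360° × 25/29.530 = 304.8°, f₁ = (1 − cos θ₁)/2 = 0.215.
θ₂ = 360° × 19/29.530 = 231.6°, f₂ = (1 − cos θ₂)/2 = 0.810.
Change = f₂ − f₁ = +0.596 → +60 percentage points.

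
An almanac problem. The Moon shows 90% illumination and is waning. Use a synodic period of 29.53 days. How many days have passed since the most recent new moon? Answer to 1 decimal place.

17.8 days

Invert f = (1 − cos θ)/2 to get cos θ = 1 − 2(0.90) = -0.800, hence θ₀ = arccos -0.800 = 143.1°.
A waning Moon lies in 180°–360°, so θ = 360° − 143.1° = 216.9°.
At 360°/29.53 d per day, 216.9° corresponds to 17.79 days.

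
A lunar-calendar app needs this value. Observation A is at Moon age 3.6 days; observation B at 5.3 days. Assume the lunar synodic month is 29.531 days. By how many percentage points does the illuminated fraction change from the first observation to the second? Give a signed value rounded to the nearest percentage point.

First observation: θ = 360°·3.6/29.531 = 43.9°, so f = 0.140.
Second observation: θ = 64.6°, f = 0.286.
Δf = 0.286 − 0.140 = +0.146, i.e. +15 pp.

+15 percentage points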